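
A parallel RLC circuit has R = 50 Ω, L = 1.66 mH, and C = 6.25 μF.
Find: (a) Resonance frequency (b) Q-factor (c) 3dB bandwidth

Step 1 — Resonance: ω₀ = 1/√(LC) = 1/√(0.00166·6.25e-06) = 9818 rad/s.
Step 2 — f₀ = ω₀/(2π) = 1563 Hz.
Step 3 — Parallel Q: Q = R/(ω₀L) = 50/(9818·0.00166) = 3.068.
Step 4 — Bandwidth: Δω = ω₀/Q = 3200 rad/s; BW = Δω/(2π) = 509.3 Hz.

(a) f₀ = 1563 Hz  (b) Q = 3.068  (c) BW = 509.3 Hz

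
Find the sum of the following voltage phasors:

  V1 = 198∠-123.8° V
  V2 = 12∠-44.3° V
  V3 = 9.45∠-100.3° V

Step 1 — Convert each phasor to rectangular form:
  V1 = 198·(cos(-123.8°) + j·sin(-123.8°)) = -110.1 - j164.5 V
  V2 = 12·(cos(-44.3°) + j·sin(-44.3°)) = 8.588 - j8.381 V
  V3 = 9.45·(cos(-100.3°) + j·sin(-100.3°)) = -1.69 - j9.298 V
Step 2 — Sum components: V_total = -103.2 - j182.2 V.
Step 3 — Convert to polar: |V_total| = 209.4 V, ∠V_total = -119.5°.

V_total = 209.4∠-119.5° V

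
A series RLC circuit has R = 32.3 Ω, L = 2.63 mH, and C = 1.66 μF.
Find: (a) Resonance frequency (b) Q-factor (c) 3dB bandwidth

Step 1 — Resonance condition Im(Z)=0 gives ω₀ = 1/√(LC).
Step 2 — ω₀ = 1/√(0.00263·1.66e-06) = 1.513e+04 rad/s.
Step 3 — f₀ = ω₀/(2π) = 2409 Hz.
Step 4 — Series Q: Q = ω₀L/R = 1.513e+04·0.00263/32.3 = 1.232.
Step 5 — 3dB bandwidth: Δω = ω₀/Q = 1.228e+04 rad/s; BW = Δω/(2π) = 1955 Hz.

(a) f₀ = 2409 Hz  (b) Q = 1.232  (c) BW = 1955 Hz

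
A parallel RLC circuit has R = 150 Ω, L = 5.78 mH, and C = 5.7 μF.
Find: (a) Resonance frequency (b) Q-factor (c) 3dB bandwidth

Step 1 — Resonance: ω₀ = 1/√(LC) = 1/√(0.00578·5.7e-06) = 5509 rad/s.
Step 2 — f₀ = ω₀/(2π) = 876.8 Hz.
Step 3 — Parallel Q: Q = R/(ω₀L) = 150/(5509·0.00578) = 4.71.
Step 4 — Bandwidth: Δω = ω₀/Q = 1170 rad/s; BW = Δω/(2π) = 186.1 Hz.

(a) f₀ = 876.8 Hz  (b) Q = 4.71  (c) BW = 186.1 Hz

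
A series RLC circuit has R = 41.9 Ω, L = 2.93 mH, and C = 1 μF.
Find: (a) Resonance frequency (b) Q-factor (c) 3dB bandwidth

Step 1 — Resonance condition Im(Z)=0 gives ω₀ = 1/√(LC).
Step 2 — ω₀ = 1/√(0.00293·1e-06) = 1.847e+04 rad/s.
Step 3 — f₀ = ω₀/(2π) = 2940 Hz.
Step 4 — Series Q: Q = ω₀L/R = 1.847e+04·0.00293/41.9 = 1.292.
Step 5 — 3dB bandwidth: Δω = ω₀/Q = 1.43e+04 rad/s; BW = Δω/(2π) = 2276 Hz.

(a) f₀ = 2940 Hz  (b) Q = 1.292  (c) BW = 2276 Hz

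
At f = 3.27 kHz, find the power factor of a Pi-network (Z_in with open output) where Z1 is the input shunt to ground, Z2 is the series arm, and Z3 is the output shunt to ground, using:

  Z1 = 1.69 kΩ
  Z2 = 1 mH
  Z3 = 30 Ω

Step 1 — Angular frequency: ω = 2π·f = 2π·3270 = 2.055e+04 rad/s.
Step 2 — Component impedances:
  Z1: Z = R = 1690 Ω
  Z2: Z = jωL = j·2.055e+04·0.001 = 0 + j20.55 Ω
  Z3: Z = R = 30 Ω
Step 3 — With open output, the series arm Z2 and the output shunt Z3 appear in series to ground: Z2 + Z3 = 30 + j20.55 Ω.
Step 4 — Parallel with input shunt Z1: Z_in = Z1 || (Z2 + Z3) = 29.71 + j19.83 Ω = 35.72∠33.7° Ω.
Step 5 — Power factor: PF = cos(φ) = Re(Z)/|Z| = 29.71/35.72 = 0.8317.
Step 6 — Type: Im(Z) = 19.83 ⇒ lagging (phase φ = 33.7°).

PF = 0.8317 (lagging, φ = 33.7°)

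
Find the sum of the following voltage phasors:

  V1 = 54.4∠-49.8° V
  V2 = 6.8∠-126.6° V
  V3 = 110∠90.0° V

Step 1 — Convert each phasor to rectangular form:
  V1 = 54.4·(cos(-49.8°) + j·sin(-49.8°)) = 35.11 - j41.55 V
  V2 = 6.8·(cos(-126.6°) + j·sin(-126.6°)) = -4.054 - j5.459 V
  V3 = 110·(cos(90.0°) + j·sin(90.0°)) = 0 + j110 V
Step 2 — Sum components: V_total = 31.06 + j62.99 V.
Step 3 — Convert to polar: |V_total| = 70.23 V, ∠V_total = 63.8°.

V_total = 70.23∠63.8° V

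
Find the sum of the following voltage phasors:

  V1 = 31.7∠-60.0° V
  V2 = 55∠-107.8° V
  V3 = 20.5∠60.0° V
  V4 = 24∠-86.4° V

Step 1 — Convert each phasor to rectangular form:
  V1 = 31.7·(cos(-60.0°) + j·sin(-60.0°)) = 15.85 - j27.45 V
  V2 = 55·(cos(-107.8°) + j·sin(-107.8°)) = -16.81 - j52.37 V
  V3 = 20.5·(cos(60.0°) + j·sin(60.0°)) = 10.25 + j17.75 V
  V4 = 24·(cos(-86.4°) + j·sin(-86.4°)) = 1.507 - j23.95 V
Step 2 — Sum components: V_total = 10.79 - j86.02 V.
Step 3 — Convert to polar: |V_total| = 86.69 V, ∠V_total = -82.8°.

V_total = 86.69∠-82.8° V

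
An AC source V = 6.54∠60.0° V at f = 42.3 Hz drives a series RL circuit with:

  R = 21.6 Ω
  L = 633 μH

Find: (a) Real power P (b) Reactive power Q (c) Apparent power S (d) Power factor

Step 1 — Angular frequency: ω = 2π·f = 2π·42.3 = 265.8 rad/s.
Step 2 — Component impedances:
  R: Z = R = 21.6 Ω
  L: Z = jωL = j·265.8·0.000633 = 0 + j0.1682 Ω
Step 3 — Series combination: Z_total = R + L = 21.6 + j0.1682 Ω = 21.6∠0.4° Ω.
Step 4 — Source phasor: V = 6.54∠60.0° V = 3.27 + j5.664 V.
Step 5 — Current: I = V / Z = 0.1534 + j0.261 A = 0.3028∠59.6° A.
Step 6 — Complex power: S = V·I* = 1.98 + j0.01542 VA.
Step 7 — Real power: P = Re(S) = 1.98 W.
Step 8 — Reactive power: Q = Im(S) = 0.01542 VAR.
Step 9 — Apparent power: |S| = 1.98 VA.
Step 10 — Power factor: PF = P/|S| = 1 (lagging).

(a) P = 1.98 W  (b) Q = 0.01542 VAR  (c) S = 1.98 VA  (d) PF = 1 (lagging)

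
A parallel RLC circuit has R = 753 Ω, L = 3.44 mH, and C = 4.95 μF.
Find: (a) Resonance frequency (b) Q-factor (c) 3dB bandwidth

Step 1 — Resonance: ω₀ = 1/√(LC) = 1/√(0.00344·4.95e-06) = 7663 rad/s.
Step 2 — f₀ = ω₀/(2π) = 1220 Hz.
Step 3 — Parallel Q: Q = R/(ω₀L) = 753/(7663·0.00344) = 28.56.
Step 4 — Bandwidth: Δω = ω₀/Q = 268.3 rad/s; BW = Δω/(2π) = 42.7 Hz.

(a) f₀ = 1220 Hz  (b) Q = 28.56  (c) BW = 42.7 Hz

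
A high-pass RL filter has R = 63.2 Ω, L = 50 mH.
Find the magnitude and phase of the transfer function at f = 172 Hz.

Step 1 — Angular frequency: ω = 2π·172 = 1081 rad/s.
Step 2 — Transfer function: H(jω) = jωL/(R + jωL).
Step 3 — Numerator jωL = j·54.04; denominator R + jωL = 63.2 + j54.04.
Step 4 — H = 0.4223 + j0.4939.
Step 5 — Magnitude: |H| = 0.6498 (-3.7 dB); phase: φ = 49.5°.

|H| = 0.6498 (-3.7 dB), φ = 49.5°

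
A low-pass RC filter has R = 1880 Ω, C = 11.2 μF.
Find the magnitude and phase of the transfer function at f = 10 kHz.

Step 1 — Angular frequency: ω = 2π·1e+04 = 6.283e+04 rad/s.
Step 2 — Transfer function: H(jω) = 1/(1 + jωRC).
Step 3 — Denominator: 1 + jωRC = 1 + j·6.283e+04·1880·1.12e-05 = 1 + j1323.
Step 4 — H = 5.713e-07 - j0.0007559.
Step 5 — Magnitude: |H| = 0.0007559 (-62.4 dB); phase: φ = -90.0°.

|H| = 0.0007559 (-62.4 dB), φ = -90.0°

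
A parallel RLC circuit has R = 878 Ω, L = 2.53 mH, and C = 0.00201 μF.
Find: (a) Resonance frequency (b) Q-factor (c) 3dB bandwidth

Step 1 — Resonance: ω₀ = 1/√(LC) = 1/√(0.00253·2.01e-09) = 4.434e+05 rad/s.
Step 2 — f₀ = ω₀/(2π) = 7.058e+04 Hz.
Step 3 — Parallel Q: Q = R/(ω₀L) = 878/(4.434e+05·0.00253) = 0.7826.
Step 4 — Bandwidth: Δω = ω₀/Q = 5.666e+05 rad/s; BW = Δω/(2π) = 9.018e+04 Hz.

(a) f₀ = 7.058e+04 Hz  (b) Q = 0.7826  (c) BW = 9.018e+04 Hz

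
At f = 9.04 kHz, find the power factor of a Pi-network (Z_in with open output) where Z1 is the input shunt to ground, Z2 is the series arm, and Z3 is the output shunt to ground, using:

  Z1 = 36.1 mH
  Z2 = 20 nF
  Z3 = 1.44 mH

Step 1 — Angular frequency: ω = 2π·f = 2π·9040 = 5.68e+04 rad/s.
Step 2 — Component impedances:
  Z1: Z = jωL = j·5.68e+04·0.0361 = 0 + j2050 Ω
  Z2: Z = 1/(jωC) = -j/(ω·C) = 0 - j880.3 Ω
  Z3: Z = jωL = j·5.68e+04·0.00144 = 0 + j81.79 Ω
Step 3 — With open output, the series arm Z2 and the output shunt Z3 appear in series to ground: Z2 + Z3 = 0 - j798.5 Ω.
Step 4 — Parallel with input shunt Z1: Z_in = Z1 || (Z2 + Z3) = 0 - j1308 Ω = 1308∠-90.0° Ω.
Step 5 — Power factor: PF = cos(φ) = Re(Z)/|Z| = 0/1308 = 0.
Step 6 — Type: Im(Z) = -1308 ⇒ leading (phase φ = -90.0°).

PF = 0 (leading, φ = -90.0°)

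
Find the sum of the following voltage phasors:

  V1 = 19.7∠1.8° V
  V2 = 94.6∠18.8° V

Step 1 — Convert each phasor to rectangular form:
  V1 = 19.7·(cos(1.8°) + j·sin(1.8°)) = 19.69 + j0.6188 V
  V2 = 94.6·(cos(18.8°) + j·sin(18.8°)) = 89.55 + j30.49 V
Step 2 — Sum components: V_total = 109.2 + j31.11 V.
Step 3 — Convert to polar: |V_total| = 113.6 V, ∠V_total = 15.9°.

V_total = 113.6∠15.9° V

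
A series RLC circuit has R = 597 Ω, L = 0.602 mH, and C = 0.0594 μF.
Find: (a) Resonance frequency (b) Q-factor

Step 1 — Resonance condition Im(Z)=0 gives ω₀ = 1/√(LC).
Step 2 — ω₀ = 1/√(0.000602·5.94e-08) = 1.672e+05 rad/s.
Step 3 — f₀ = ω₀/(2π) = 2.662e+04 Hz.
Step 4 — Series Q: Q = ω₀L/R = 1.672e+05·0.000602/597 = 0.1686.

(a) f₀ = 2.662e+04 Hz  (b) Q = 0.1686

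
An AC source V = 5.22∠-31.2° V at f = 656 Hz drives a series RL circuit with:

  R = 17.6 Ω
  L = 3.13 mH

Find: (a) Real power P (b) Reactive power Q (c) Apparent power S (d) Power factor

Step 1 — Angular frequency: ω = 2π·f = 2π·656 = 4122 rad/s.
Step 2 — Component impedances:
  R: Z = R = 17.6 Ω
  L: Z = jωL = j·4122·0.00313 = 0 + j12.9 Ω
Step 3 — Series combination: Z_total = R + L = 17.6 + j12.9 Ω = 21.82∠36.2° Ω.
Step 4 — Source phasor: V = 5.22∠-31.2° V = 4.465 - j2.704 V.
Step 5 — Current: I = V / Z = 0.09176 - j0.2209 A = 0.2392∠-67.4° A.
Step 6 — Complex power: S = V·I* = 1.007 + j0.7382 VA.
Step 7 — Real power: P = Re(S) = 1.007 W.
Step 8 — Reactive power: Q = Im(S) = 0.7382 VAR.
Step 9 — Apparent power: |S| = 1.249 VA.
Step 10 — Power factor: PF = P/|S| = 0.8065 (lagging).

(a) P = 1.007 W  (b) Q = 0.7382 VAR  (c) S = 1.249 VA  (d) PF = 0.8065 (lagging)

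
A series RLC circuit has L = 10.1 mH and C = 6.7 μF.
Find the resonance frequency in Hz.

Step 1 — Resonance condition Im(Z)=0 gives ω₀ = 1/√(LC).
Step 2 — ω₀ = 1/√(0.0101·6.7e-06) = 3844 rad/s.
Step 3 — f₀ = ω₀/(2π) = 611.8 Hz.

f₀ = 611.8 Hz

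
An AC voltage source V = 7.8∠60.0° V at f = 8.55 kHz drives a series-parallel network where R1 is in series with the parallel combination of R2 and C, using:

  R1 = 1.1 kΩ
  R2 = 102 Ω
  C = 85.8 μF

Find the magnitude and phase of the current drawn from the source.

Step 1 — Angular frequency: ω = 2π·f = 2π·8550 = 5.372e+04 rad/s.
Step 2 — Component impedances:
  R1: Z = R = 1100 Ω
  R2: Z = R = 102 Ω
  C: Z = 1/(jωC) = -j/(ω·C) = 0 - j0.217 Ω
Step 3 — Parallel branch: R2 || C = 1/(1/R2 + 1/C) = 0.0004615 - j0.217 Ω.
Step 4 — Series with R1: Z_total = R1 + (R2 || C) = 1100 - j0.217 Ω = 1100∠-0.0° Ω.
Step 5 — Source phasor: V = 7.8∠60.0° V = 3.9 + j6.755 V.
Step 6 — Ohm's law: I = V / Z_total = (3.9 + j6.755) / (1100 - j0.217) = 0.003544 + j0.006142 A.
Step 7 — Convert to polar: |I| = 0.007091 A, ∠I = 60.0°.

I = 0.007091∠60.0° A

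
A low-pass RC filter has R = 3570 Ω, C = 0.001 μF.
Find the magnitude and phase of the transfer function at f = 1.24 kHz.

Step 1 — Angular frequency: ω = 2π·1240 = 7791 rad/s.
Step 2 — Transfer function: H(jω) = 1/(1 + jωRC).
Step 3 — Denominator: 1 + jωRC = 1 + j·7791·3570·1e-09 = 1 + j0.02781.
Step 4 — H = 0.9992 - j0.02779.
Step 5 — Magnitude: |H| = 0.9996 (-0.0 dB); phase: φ = -1.6°.

|H| = 0.9996 (-0.0 dB), φ = -1.6°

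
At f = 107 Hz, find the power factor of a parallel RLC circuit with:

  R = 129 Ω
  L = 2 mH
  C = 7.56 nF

Step 1 — Angular frequency: ω = 2π·f = 2π·107 = 672.3 rad/s.
Step 2 — Component impedances:
  R: Z = R = 129 Ω
  L: Z = jωL = j·672.3·0.002 = 0 + j1.345 Ω
  C: Z = 1/(jωC) = -j/(ω·C) = 0 - j1.967e+05 Ω
Step 3 — Parallel combination: 1/Z_total = 1/R + 1/L + 1/C; Z_total = 0.01401 + j1.344 Ω = 1.345∠89.4° Ω.
Step 4 — Power factor: PF = cos(φ) = Re(Z)/|Z| = 0.01401/1.345 = 0.01042.
Step 5 — Type: Im(Z) = 1.344 ⇒ lagging (phase φ = 89.4°).

PF = 0.01042 (lagging, φ = 89.4°)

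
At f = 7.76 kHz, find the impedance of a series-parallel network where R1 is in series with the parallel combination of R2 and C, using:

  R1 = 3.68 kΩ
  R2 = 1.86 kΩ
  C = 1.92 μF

Step 1 — Angular frequency: ω = 2π·f = 2π·7760 = 4.876e+04 rad/s.
Step 2 — Component impedances:
  R1: Z = R = 3680 Ω
  R2: Z = R = 1860 Ω
  C: Z = 1/(jωC) = -j/(ω·C) = 0 - j10.68 Ω
Step 3 — Parallel branch: R2 || C = 1/(1/R2 + 1/C) = 0.06135 - j10.68 Ω.
Step 4 — Series with R1: Z_total = R1 + (R2 || C) = 3680 - j10.68 Ω = 3680∠-0.2° Ω.

Z = 3680 - j10.68 Ω = 3680∠-0.2° Ω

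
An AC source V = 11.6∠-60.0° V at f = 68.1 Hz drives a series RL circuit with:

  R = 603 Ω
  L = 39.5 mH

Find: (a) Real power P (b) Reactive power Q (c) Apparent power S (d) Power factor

Step 1 — Angular frequency: ω = 2π·f = 2π·68.1 = 427.9 rad/s.
Step 2 — Component impedances:
  R: Z = R = 603 Ω
  L: Z = jωL = j·427.9·0.0395 = 0 + j16.9 Ω
Step 3 — Series combination: Z_total = R + L = 603 + j16.9 Ω = 603.2∠1.6° Ω.
Step 4 — Source phasor: V = 11.6∠-60.0° V = 5.8 - j10.05 V.
Step 5 — Current: I = V / Z = 0.009144 - j0.01692 A = 0.01923∠-61.6° A.
Step 6 — Complex power: S = V·I* = 0.223 + j0.00625 VA.
Step 7 — Real power: P = Re(S) = 0.223 W.
Step 8 — Reactive power: Q = Im(S) = 0.00625 VAR.
Step 9 — Apparent power: |S| = 0.2231 VA.
Step 10 — Power factor: PF = P/|S| = 0.9996 (lagging).

(a) P = 0.223 W  (b) Q = 0.00625 VAR  (c) S = 0.2231 VA  (d) PF = 0.9996 (lagging)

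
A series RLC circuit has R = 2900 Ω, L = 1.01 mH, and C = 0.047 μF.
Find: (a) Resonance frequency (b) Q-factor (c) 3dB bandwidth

Step 1 — Resonance condition Im(Z)=0 gives ω₀ = 1/√(LC).
Step 2 — ω₀ = 1/√(0.00101·4.7e-08) = 1.451e+05 rad/s.
Step 3 — f₀ = ω₀/(2π) = 2.31e+04 Hz.
Step 4 — Series Q: Q = ω₀L/R = 1.451e+05·0.00101/2900 = 0.05055.
Step 5 — 3dB bandwidth: Δω = ω₀/Q = 2.871e+06 rad/s; BW = Δω/(2π) = 4.57e+05 Hz.

(a) f₀ = 2.31e+04 Hz  (b) Q = 0.05055  (c) BW = 4.57e+05 Hz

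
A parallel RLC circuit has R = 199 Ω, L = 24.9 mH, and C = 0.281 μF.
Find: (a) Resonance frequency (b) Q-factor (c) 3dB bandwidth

Step 1 — Resonance: ω₀ = 1/√(LC) = 1/√(0.0249·2.81e-07) = 1.195e+04 rad/s.
Step 2 — f₀ = ω₀/(2π) = 1903 Hz.
Step 3 — Parallel Q: Q = R/(ω₀L) = 199/(1.195e+04·0.0249) = 0.6685.
Step 4 — Bandwidth: Δω = ω₀/Q = 1.788e+04 rad/s; BW = Δω/(2π) = 2846 Hz.

(a) f₀ = 1903 Hz  (b) Q = 0.6685  (c) BW = 2846 Hz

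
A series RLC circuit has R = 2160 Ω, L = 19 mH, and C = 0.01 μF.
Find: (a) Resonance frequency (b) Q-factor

Step 1 — Resonance condition Im(Z)=0 gives ω₀ = 1/√(LC).
Step 2 — ω₀ = 1/√(0.019·1e-08) = 7.255e+04 rad/s.
Step 3 — f₀ = ω₀/(2π) = 1.155e+04 Hz.
Step 4 — Series Q: Q = ω₀L/R = 7.255e+04·0.019/2160 = 0.6382.

(a) f₀ = 1.155e+04 Hz  (b) Q = 0.6382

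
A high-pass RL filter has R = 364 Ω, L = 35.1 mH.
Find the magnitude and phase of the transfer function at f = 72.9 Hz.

Step 1 — Angular frequency: ω = 2π·72.9 = 458 rad/s.
Step 2 — Transfer function: H(jω) = jωL/(R + jωL).
Step 3 — Numerator jωL = j·16.08; denominator R + jωL = 364 + j16.08.
Step 4 — H = 0.001947 + j0.04408.
Step 5 — Magnitude: |H| = 0.04413 (-27.1 dB); phase: φ = 87.5°.

|H| = 0.04413 (-27.1 dB), φ = 87.5°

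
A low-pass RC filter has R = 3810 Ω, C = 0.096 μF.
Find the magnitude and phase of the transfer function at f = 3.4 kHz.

Step 1 — Angular frequency: ω = 2π·3400 = 2.136e+04 rad/s.
Step 2 — Transfer function: H(jω) = 1/(1 + jωRC).
Step 3 — Denominator: 1 + jωRC = 1 + j·2.136e+04·3810·9.6e-08 = 1 + j7.814.
Step 4 — H = 0.01612 - j0.1259.
Step 5 — Magnitude: |H| = 0.1269 (-17.9 dB); phase: φ = -82.7°.

|H| = 0.1269 (-17.9 dB), φ = -82.7°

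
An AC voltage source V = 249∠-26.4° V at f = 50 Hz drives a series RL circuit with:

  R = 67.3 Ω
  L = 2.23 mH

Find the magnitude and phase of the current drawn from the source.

Step 1 — Angular frequency: ω = 2π·f = 2π·50 = 314.2 rad/s.
Step 2 — Component impedances:
  R: Z = R = 67.3 Ω
  L: Z = jωL = j·314.2·0.00223 = 0 + j0.7006 Ω
Step 3 — Series combination: Z_total = R + L = 67.3 + j0.7006 Ω = 67.3∠0.6° Ω.
Step 4 — Source phasor: V = 249∠-26.4° V = 223 - j110.7 V.
Step 5 — Ohm's law: I = V / Z_total = (223 - j110.7) / (67.3 + j0.7006) = 3.297 - j1.679 A.
Step 6 — Convert to polar: |I| = 3.7 A, ∠I = -27.0°.

I = 3.7∠-27.0° A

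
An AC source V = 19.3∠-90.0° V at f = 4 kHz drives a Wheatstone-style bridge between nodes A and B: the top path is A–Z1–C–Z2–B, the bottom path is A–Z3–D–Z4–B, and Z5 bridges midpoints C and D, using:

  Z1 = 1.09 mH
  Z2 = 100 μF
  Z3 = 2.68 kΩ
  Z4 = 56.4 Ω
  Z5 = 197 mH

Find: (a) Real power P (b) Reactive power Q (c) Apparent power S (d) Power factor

Step 1 — Angular frequency: ω = 2π·f = 2π·4000 = 2.513e+04 rad/s.
Step 2 — Component impedances:
  Z1: Z = jωL = j·2.513e+04·0.00109 = 0 + j27.39 Ω
  Z2: Z = 1/(jωC) = -j/(ω·C) = 0 - j0.3979 Ω
  Z3: Z = R = 2680 Ω
  Z4: Z = R = 56.4 Ω
  Z5: Z = jωL = j·2.513e+04·0.197 = 0 + j4951 Ω
Step 3 — Bridge requires nodal analysis (the Z5 bridge couples midpoints C and D, so the two paths cannot be reduced to a simple series/parallel combination). Setting node B to ground and injecting 1 A at node A, the 3-node admittance system at A, C, D solves to V_A = Z_AB = 0.2663 + j26.99 Ω = 27∠89.4° Ω.
Step 4 — Source phasor: V = 19.3∠-90.0° V = 0 - j19.3 V.
Step 5 — Current: I = V / Z = -0.7149 - j0.007053 A = 0.7149∠-179.4° A.
Step 6 — Complex power: S = V·I* = 0.1361 + j13.8 VA.
Step 7 — Real power: P = Re(S) = 0.1361 W.
Step 8 — Reactive power: Q = Im(S) = 13.8 VAR.
Step 9 — Apparent power: |S| = 13.8 VA.
Step 10 — Power factor: PF = P/|S| = 0.009865 (lagging).

(a) P = 0.1361 W  (b) Q = 13.8 VAR  (c) S = 13.8 VA  (d) PF = 0.009865 (lagging)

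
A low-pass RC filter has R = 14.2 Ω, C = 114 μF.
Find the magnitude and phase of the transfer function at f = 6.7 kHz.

Step 1 — Angular frequency: ω = 2π·6700 = 4.21e+04 rad/s.
Step 2 — Transfer function: H(jω) = 1/(1 + jωRC).
Step 3 — Denominator: 1 + jωRC = 1 + j·4.21e+04·14.2·0.000114 = 1 + j68.15.
Step 4 — H = 0.0002153 - j0.01467.
Step 5 — Magnitude: |H| = 0.01467 (-36.7 dB); phase: φ = -89.2°.

|H| = 0.01467 (-36.7 dB), φ = -89.2°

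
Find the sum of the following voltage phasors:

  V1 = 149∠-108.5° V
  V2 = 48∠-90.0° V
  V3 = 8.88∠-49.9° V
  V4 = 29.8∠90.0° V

Step 1 — Convert each phasor to rectangular form:
  V1 = 149·(cos(-108.5°) + j·sin(-108.5°)) = -47.28 - j141.3 V
  V2 = 48·(cos(-90.0°) + j·sin(-90.0°)) = 0 - j48 V
  V3 = 8.88·(cos(-49.9°) + j·sin(-49.9°)) = 5.72 - j6.793 V
  V4 = 29.8·(cos(90.0°) + j·sin(90.0°)) = 0 + j29.8 V
Step 2 — Sum components: V_total = -41.56 - j166.3 V.
Step 3 — Convert to polar: |V_total| = 171.4 V, ∠V_total = -104.0°.

V_total = 171.4∠-104.0° V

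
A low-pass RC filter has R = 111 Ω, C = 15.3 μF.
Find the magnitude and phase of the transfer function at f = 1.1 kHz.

Step 1 — Angular frequency: ω = 2π·1100 = 6912 rad/s.
Step 2 — Transfer function: H(jω) = 1/(1 + jωRC).
Step 3 — Denominator: 1 + jωRC = 1 + j·6912·111·1.53e-05 = 1 + j11.74.
Step 4 — H = 0.007206 - j0.08458.
Step 5 — Magnitude: |H| = 0.08489 (-21.4 dB); phase: φ = -85.1°.

|H| = 0.08489 (-21.4 dB), φ = -85.1°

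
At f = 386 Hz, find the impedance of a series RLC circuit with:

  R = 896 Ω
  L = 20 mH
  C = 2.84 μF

Step 1 — Angular frequency: ω = 2π·f = 2π·386 = 2425 rad/s.
Step 2 — Component impedances:
  R: Z = R = 896 Ω
  L: Z = jωL = j·2425·0.02 = 0 + j48.51 Ω
  C: Z = 1/(jωC) = -j/(ω·C) = 0 - j145.2 Ω
Step 3 — Series combination: Z_total = R + L + C = 896 - j96.68 Ω = 901.2∠-6.2° Ω.

Z = 896 - j96.68 Ω = 901.2∠-6.2° Ω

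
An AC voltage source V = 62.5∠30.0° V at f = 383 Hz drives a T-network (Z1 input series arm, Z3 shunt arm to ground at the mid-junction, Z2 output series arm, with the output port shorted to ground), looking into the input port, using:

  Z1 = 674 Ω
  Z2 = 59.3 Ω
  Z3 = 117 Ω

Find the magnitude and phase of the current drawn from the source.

Step 1 — Angular frequency: ω = 2π·f = 2π·383 = 2406 rad/s.
Step 2 — Component impedances:
  Z1: Z = R = 674 Ω
  Z2: Z = R = 59.3 Ω
  Z3: Z = R = 117 Ω
Step 3 — With the output port shorted to ground, the output series arm Z2 runs from the junction to ground; the shunt arm Z3 also runs from the junction to ground. They appear in parallel: Z3 || Z2 = 39.35 Ω.
Step 4 — Series with input arm Z1: Z_in = Z1 + (Z3 || Z2) = 713.4 Ω = 713.4∠0.0° Ω.
Step 5 — Source phasor: V = 62.5∠30.0° V = 54.13 + j31.25 V.
Step 6 — Ohm's law: I = V / Z_total = (54.13 + j31.25) / (713.4) = 0.07588 + j0.04381 A.
Step 7 — Convert to polar: |I| = 0.08761 A, ∠I = 30.0°.

I = 0.08761∠30.0° A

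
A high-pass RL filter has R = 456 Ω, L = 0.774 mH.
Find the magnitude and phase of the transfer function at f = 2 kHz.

Step 1 — Angular frequency: ω = 2π·2000 = 1.257e+04 rad/s.
Step 2 — Transfer function: H(jω) = jωL/(R + jωL).
Step 3 — Numerator jωL = j·9.726; denominator R + jωL = 456 + j9.726.
Step 4 — H = 0.0004548 + j0.02132.
Step 5 — Magnitude: |H| = 0.02132 (-33.4 dB); phase: φ = 88.8°.

|H| = 0.02132 (-33.4 dB), φ = 88.8°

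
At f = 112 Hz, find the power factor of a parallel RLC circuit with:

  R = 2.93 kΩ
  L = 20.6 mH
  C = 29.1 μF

Step 1 — Angular frequency: ω = 2π·f = 2π·112 = 703.7 rad/s.
Step 2 — Component impedances:
  R: Z = R = 2930 Ω
  L: Z = jωL = j·703.7·0.0206 = 0 + j14.5 Ω
  C: Z = 1/(jωC) = -j/(ω·C) = 0 - j48.83 Ω
Step 3 — Parallel combination: 1/Z_total = 1/R + 1/L + 1/C; Z_total = 0.1451 + j20.62 Ω = 20.62∠89.6° Ω.
Step 4 — Power factor: PF = cos(φ) = Re(Z)/|Z| = 0.14506/20.616 = 0.007036.
Step 5 — Type: Im(Z) = 20.62 ⇒ lagging (phase φ = 89.6°).

PF = 0.007036 (lagging, φ = 89.6°)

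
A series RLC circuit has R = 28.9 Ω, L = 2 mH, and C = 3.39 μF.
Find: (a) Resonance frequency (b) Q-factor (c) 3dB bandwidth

Step 1 — Resonance: ω₀ = 1/√(LC) = 1/√(0.002·3.39e-06) = 1.214e+04 rad/s.
Step 2 — f₀ = ω₀/(2π) = 1933 Hz.
Step 3 — Series Q: Q = ω₀L/R = 1.214e+04·0.002/28.9 = 0.8405.
Step 4 — Bandwidth: Δω = ω₀/Q = 1.445e+04 rad/s; BW = Δω/(2π) = 2300 Hz.

(a) f₀ = 1933 Hz  (b) Q = 0.8405  (c) BW = 2300 Hz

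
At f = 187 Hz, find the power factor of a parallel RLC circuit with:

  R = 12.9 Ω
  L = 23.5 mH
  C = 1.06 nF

Step 1 — Angular frequency: ω = 2π·f = 2π·187 = 1175 rad/s.
Step 2 — Component impedances:
  R: Z = R = 12.9 Ω
  L: Z = jωL = j·1175·0.0235 = 0 + j27.61 Ω
  C: Z = 1/(jωC) = -j/(ω·C) = 0 - j8.029e+05 Ω
Step 3 — Parallel combination: 1/Z_total = 1/R + 1/L + 1/C; Z_total = 10.59 + j4.947 Ω = 11.69∠25.0° Ω.
Step 4 — Power factor: PF = cos(φ) = Re(Z)/|Z| = 10.589/11.687 = 0.906.
Step 5 — Type: Im(Z) = 4.947 ⇒ lagging (phase φ = 25.0°).

PF = 0.906 (lagging, φ = 25.0°)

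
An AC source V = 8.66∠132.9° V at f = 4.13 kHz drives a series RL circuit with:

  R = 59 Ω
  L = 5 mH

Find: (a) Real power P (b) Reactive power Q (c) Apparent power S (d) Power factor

Step 1 — Angular frequency: ω = 2π·f = 2π·4130 = 2.595e+04 rad/s.
Step 2 — Component impedances:
  R: Z = R = 59 Ω
  L: Z = jωL = j·2.595e+04·0.005 = 0 + j129.7 Ω
Step 3 — Series combination: Z_total = R + L = 59 + j129.7 Ω = 142.5∠65.5° Ω.
Step 4 — Source phasor: V = 8.66∠132.9° V = -5.895 + j6.344 V.
Step 5 — Current: I = V / Z = 0.0234 + j0.05607 A = 0.06076∠67.4° A.
Step 6 — Complex power: S = V·I* = 0.2178 + j0.479 VA.
Step 7 — Real power: P = Re(S) = 0.2178 W.
Step 8 — Reactive power: Q = Im(S) = 0.479 VAR.
Step 9 — Apparent power: |S| = 0.5262 VA.
Step 10 — Power factor: PF = P/|S| = 0.4139 (lagging).

(a) P = 0.2178 W  (b) Q = 0.479 VAR  (c) S = 0.5262 VA  (d) PF = 0.4139 (lagging)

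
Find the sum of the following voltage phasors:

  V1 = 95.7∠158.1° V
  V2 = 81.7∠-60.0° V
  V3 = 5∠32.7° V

Step 1 — Convert each phasor to rectangular form:
  V1 = 95.7·(cos(158.1°) + j·sin(158.1°)) = -88.79 + j35.69 V
  V2 = 81.7·(cos(-60.0°) + j·sin(-60.0°)) = 40.85 - j70.75 V
  V3 = 5·(cos(32.7°) + j·sin(32.7°)) = 4.208 + j2.701 V
Step 2 — Sum components: V_total = -43.74 - j32.36 V.
Step 3 — Convert to polar: |V_total| = 54.41 V, ∠V_total = -143.5°.

V_total = 54.41∠-143.5° V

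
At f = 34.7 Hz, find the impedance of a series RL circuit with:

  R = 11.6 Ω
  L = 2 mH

Step 1 — Angular frequency: ω = 2π·f = 2π·34.7 = 218 rad/s.
Step 2 — Component impedances:
  R: Z = R = 11.6 Ω
  L: Z = jωL = j·218·0.002 = 0 + j0.4361 Ω
Step 3 — Series combination: Z_total = R + L = 11.6 + j0.4361 Ω = 11.61∠2.2° Ω.

Z = 11.6 + j0.4361 Ω = 11.61∠2.2° Ω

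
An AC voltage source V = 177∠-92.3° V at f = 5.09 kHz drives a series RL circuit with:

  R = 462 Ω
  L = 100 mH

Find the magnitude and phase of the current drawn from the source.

Step 1 — Angular frequency: ω = 2π·f = 2π·5090 = 3.198e+04 rad/s.
Step 2 — Component impedances:
  R: Z = R = 462 Ω
  L: Z = jωL = j·3.198e+04·0.1 = 0 + j3198 Ω
Step 3 — Series combination: Z_total = R + L = 462 + j3198 Ω = 3231∠81.8° Ω.
Step 4 — Source phasor: V = 177∠-92.3° V = -7.103 - j176.9 V.
Step 5 — Ohm's law: I = V / Z_total = (-7.103 - j176.9) / (462 + j3198) = -0.05448 - j0.00565 A.
Step 6 — Convert to polar: |I| = 0.05478 A, ∠I = -174.1°.

I = 0.05478∠-174.1° A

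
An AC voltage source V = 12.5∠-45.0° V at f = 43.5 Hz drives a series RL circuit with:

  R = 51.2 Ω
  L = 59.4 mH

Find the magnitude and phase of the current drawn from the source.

Step 1 — Angular frequency: ω = 2π·f = 2π·43.5 = 273.3 rad/s.
Step 2 — Component impedances:
  R: Z = R = 51.2 Ω
  L: Z = jωL = j·273.3·0.0594 = 0 + j16.24 Ω
Step 3 — Series combination: Z_total = R + L = 51.2 + j16.24 Ω = 53.71∠17.6° Ω.
Step 4 — Source phasor: V = 12.5∠-45.0° V = 8.839 - j8.839 V.
Step 5 — Ohm's law: I = V / Z_total = (8.839 - j8.839) / (51.2 + j16.24) = 0.1071 - j0.2066 A.
Step 6 — Convert to polar: |I| = 0.2327 A, ∠I = -62.6°.

I = 0.2327∠-62.6° A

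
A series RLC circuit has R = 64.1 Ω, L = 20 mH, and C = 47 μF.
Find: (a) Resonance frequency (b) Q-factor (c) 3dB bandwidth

Step 1 — Resonance condition Im(Z)=0 gives ω₀ = 1/√(LC).
Step 2 — ω₀ = 1/√(0.02·4.7e-05) = 1031 rad/s.
Step 3 — f₀ = ω₀/(2π) = 164.2 Hz.
Step 4 — Series Q: Q = ω₀L/R = 1031·0.02/64.1 = 0.3218.
Step 5 — 3dB bandwidth: Δω = ω₀/Q = 3205 rad/s; BW = Δω/(2π) = 510.1 Hz.

(a) f₀ = 164.2 Hz  (b) Q = 0.3218  (c) BW = 510.1 Hz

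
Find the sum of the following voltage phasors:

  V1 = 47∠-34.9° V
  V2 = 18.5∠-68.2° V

Step 1 — Convert each phasor to rectangular form:
  V1 = 47·(cos(-34.9°) + j·sin(-34.9°)) = 38.55 - j26.89 V
  V2 = 18.5·(cos(-68.2°) + j·sin(-68.2°)) = 6.87 - j17.18 V
Step 2 — Sum components: V_total = 45.42 - j44.07 V.
Step 3 — Convert to polar: |V_total| = 63.28 V, ∠V_total = -44.1°.

V_total = 63.28∠-44.1° V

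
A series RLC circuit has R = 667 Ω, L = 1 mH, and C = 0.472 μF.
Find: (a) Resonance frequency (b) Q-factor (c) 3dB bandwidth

Step 1 — Resonance condition Im(Z)=0 gives ω₀ = 1/√(LC).
Step 2 — ω₀ = 1/√(0.001·4.72e-07) = 4.603e+04 rad/s.
Step 3 — f₀ = ω₀/(2π) = 7326 Hz.
Step 4 — Series Q: Q = ω₀L/R = 4.603e+04·0.001/667 = 0.06901.
Step 5 — 3dB bandwidth: Δω = ω₀/Q = 6.67e+05 rad/s; BW = Δω/(2π) = 1.062e+05 Hz.

(a) f₀ = 7326 Hz  (b) Q = 0.06901  (c) BW = 1.062e+05 Hz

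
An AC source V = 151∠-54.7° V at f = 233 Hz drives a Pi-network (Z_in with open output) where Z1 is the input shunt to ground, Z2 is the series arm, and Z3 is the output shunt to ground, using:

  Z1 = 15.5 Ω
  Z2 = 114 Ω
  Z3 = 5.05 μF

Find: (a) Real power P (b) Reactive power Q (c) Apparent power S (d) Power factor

Step 1 — Angular frequency: ω = 2π·f = 2π·233 = 1464 rad/s.
Step 2 — Component impedances:
  Z1: Z = R = 15.5 Ω
  Z2: Z = R = 114 Ω
  Z3: Z = 1/(jωC) = -j/(ω·C) = 0 - j135.3 Ω
Step 3 — With open output, the series arm Z2 and the output shunt Z3 appear in series to ground: Z2 + Z3 = 114 - j135.3 Ω.
Step 4 — Parallel with input shunt Z1: Z_in = Z1 || (Z2 + Z3) = 14.61 - j0.9267 Ω = 14.64∠-3.6° Ω.
Step 5 — Source phasor: V = 151∠-54.7° V = 87.26 - j123.2 V.
Step 6 — Current: I = V / Z = 6.48 - j8.023 A = 10.31∠-51.1° A.
Step 7 — Complex power: S = V·I* = 1554 - j98.56 VA.
Step 8 — Real power: P = Re(S) = 1554 W.
Step 9 — Reactive power: Q = Im(S) = -98.56 VAR.
Step 10 — Apparent power: |S| = 1557 VA.
Step 11 — Power factor: PF = P/|S| = 0.998 (leading).

(a) P = 1554 W  (b) Q = -98.56 VAR  (c) S = 1557 VA  (d) PF = 0.998 (leading)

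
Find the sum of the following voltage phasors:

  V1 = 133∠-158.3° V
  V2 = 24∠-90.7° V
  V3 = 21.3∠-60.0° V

Step 1 — Convert each phasor to rectangular form:
  V1 = 133·(cos(-158.3°) + j·sin(-158.3°)) = -123.6 - j49.18 V
  V2 = 24·(cos(-90.7°) + j·sin(-90.7°)) = -0.2932 - j24 V
  V3 = 21.3·(cos(-60.0°) + j·sin(-60.0°)) = 10.65 - j18.45 V
Step 2 — Sum components: V_total = -113.2 - j91.62 V.
Step 3 — Convert to polar: |V_total| = 145.6 V, ∠V_total = -141.0°.

V_total = 145.6∠-141.0° V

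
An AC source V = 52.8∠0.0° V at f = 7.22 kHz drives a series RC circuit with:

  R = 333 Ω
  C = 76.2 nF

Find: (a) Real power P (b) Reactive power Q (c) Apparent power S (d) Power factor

Step 1 — Angular frequency: ω = 2π·f = 2π·7220 = 4.536e+04 rad/s.
Step 2 — Component impedances:
  R: Z = R = 333 Ω
  C: Z = 1/(jωC) = -j/(ω·C) = 0 - j289.3 Ω
Step 3 — Series combination: Z_total = R + C = 333 - j289.3 Ω = 441.1∠-41.0° Ω.
Step 4 — Source phasor: V = 52.8∠0.0° V = 52.8 V.
Step 5 — Current: I = V / Z = 0.09036 + j0.0785 A = 0.1197∠41.0° A.
Step 6 — Complex power: S = V·I* = 4.771 - j4.145 VA.
Step 7 — Real power: P = Re(S) = 4.771 W.
Step 8 — Reactive power: Q = Im(S) = -4.145 VAR.
Step 9 — Apparent power: |S| = 6.32 VA.
Step 10 — Power factor: PF = P/|S| = 0.7549 (leading).

(a) P = 4.771 W  (b) Q = -4.145 VAR  (c) S = 6.32 VA  (d) PF = 0.7549 (leading)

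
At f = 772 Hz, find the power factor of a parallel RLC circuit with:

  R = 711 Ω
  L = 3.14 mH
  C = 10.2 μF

Step 1 — Angular frequency: ω = 2π·f = 2π·772 = 4851 rad/s.
Step 2 — Component impedances:
  R: Z = R = 711 Ω
  L: Z = jωL = j·4851·0.00314 = 0 + j15.23 Ω
  C: Z = 1/(jωC) = -j/(ω·C) = 0 - j20.21 Ω
Step 3 — Parallel combination: 1/Z_total = 1/R + 1/L + 1/C; Z_total = 5.332 + j61.34 Ω = 61.57∠85.0° Ω.
Step 4 — Power factor: PF = cos(φ) = Re(Z)/|Z| = 5.332/61.57 = 0.0866.
Step 5 — Type: Im(Z) = 61.34 ⇒ lagging (phase φ = 85.0°).

PF = 0.0866 (lagging, φ = 85.0°)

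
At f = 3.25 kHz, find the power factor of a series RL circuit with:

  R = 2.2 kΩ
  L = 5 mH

Step 1 — Angular frequency: ω = 2π·f = 2π·3250 = 2.042e+04 rad/s.
Step 2 — Component impedances:
  R: Z = R = 2200 Ω
  L: Z = jωL = j·2.042e+04·0.005 = 0 + j102.1 Ω
Step 3 — Series combination: Z_total = R + L = 2200 + j102.1 Ω = 2202∠2.7° Ω.
Step 4 — Power factor: PF = cos(φ) = Re(Z)/|Z| = 2200/2202.4 = 0.9989.
Step 5 — Type: Im(Z) = 102.1 ⇒ lagging (phase φ = 2.7°).

PF = 0.9989 (lagging, φ = 2.7°)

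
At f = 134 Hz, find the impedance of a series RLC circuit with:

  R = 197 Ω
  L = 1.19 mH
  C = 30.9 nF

Step 1 — Angular frequency: ω = 2π·f = 2π·134 = 841.9 rad/s.
Step 2 — Component impedances:
  R: Z = R = 197 Ω
  L: Z = jωL = j·841.9·0.00119 = 0 + j1.002 Ω
  C: Z = 1/(jωC) = -j/(ω·C) = 0 - j3.844e+04 Ω
Step 3 — Series combination: Z_total = R + L + C = 197 - j3.844e+04 Ω = 3.844e+04∠-89.7° Ω.

Z = 197 - j3.844e+04 Ω = 3.844e+04∠-89.7° Ω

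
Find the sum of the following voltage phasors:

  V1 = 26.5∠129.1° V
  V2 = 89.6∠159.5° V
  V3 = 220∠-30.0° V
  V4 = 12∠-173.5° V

Step 1 — Convert each phasor to rectangular form:
  V1 = 26.5·(cos(129.1°) + j·sin(129.1°)) = -16.71 + j20.57 V
  V2 = 89.6·(cos(159.5°) + j·sin(159.5°)) = -83.93 + j31.38 V
  V3 = 220·(cos(-30.0°) + j·sin(-30.0°)) = 190.5 - j110 V
  V4 = 12·(cos(-173.5°) + j·sin(-173.5°)) = -11.92 - j1.358 V
Step 2 — Sum components: V_total = 77.96 - j59.41 V.
Step 3 — Convert to polar: |V_total| = 98.02 V, ∠V_total = -37.3°.

V_total = 98.02∠-37.3° V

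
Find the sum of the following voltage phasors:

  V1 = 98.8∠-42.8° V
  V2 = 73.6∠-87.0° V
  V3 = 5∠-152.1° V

Step 1 — Convert each phasor to rectangular form:
  V1 = 98.8·(cos(-42.8°) + j·sin(-42.8°)) = 72.49 - j67.13 V
  V2 = 73.6·(cos(-87.0°) + j·sin(-87.0°)) = 3.852 - j73.5 V
  V3 = 5·(cos(-152.1°) + j·sin(-152.1°)) = -4.419 - j2.34 V
Step 2 — Sum components: V_total = 71.93 - j143 V.
Step 3 — Convert to polar: |V_total| = 160 V, ∠V_total = -63.3°.

V_total = 160∠-63.3° V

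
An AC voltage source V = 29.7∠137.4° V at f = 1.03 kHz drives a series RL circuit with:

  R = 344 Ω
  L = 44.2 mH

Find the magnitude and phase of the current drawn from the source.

Step 1 — Angular frequency: ω = 2π·f = 2π·1030 = 6472 rad/s.
Step 2 — Component impedances:
  R: Z = R = 344 Ω
  L: Z = jωL = j·6472·0.0442 = 0 + j286 Ω
Step 3 — Series combination: Z_total = R + L = 344 + j286 Ω = 447.4∠39.7° Ω.
Step 4 — Source phasor: V = 29.7∠137.4° V = -21.86 + j20.1 V.
Step 5 — Ohm's law: I = V / Z_total = (-21.86 + j20.1) / (344 + j286) = -0.008843 + j0.06579 A.
Step 6 — Convert to polar: |I| = 0.06638 A, ∠I = 97.7°.

I = 0.06638∠97.7° A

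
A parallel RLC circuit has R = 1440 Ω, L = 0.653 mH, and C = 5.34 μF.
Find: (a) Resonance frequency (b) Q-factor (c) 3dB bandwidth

Step 1 — Resonance: ω₀ = 1/√(LC) = 1/√(0.000653·5.34e-06) = 1.693e+04 rad/s.
Step 2 — f₀ = ω₀/(2π) = 2695 Hz.
Step 3 — Parallel Q: Q = R/(ω₀L) = 1440/(1.693e+04·0.000653) = 130.2.
Step 4 — Bandwidth: Δω = ω₀/Q = 130 rad/s; BW = Δω/(2π) = 20.7 Hz.

(a) f₀ = 2695 Hz  (b) Q = 130.2  (c) BW = 20.7 Hz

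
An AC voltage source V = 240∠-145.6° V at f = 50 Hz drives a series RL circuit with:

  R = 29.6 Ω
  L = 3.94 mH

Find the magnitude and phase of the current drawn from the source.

Step 1 — Angular frequency: ω = 2π·f = 2π·50 = 314.2 rad/s.
Step 2 — Component impedances:
  R: Z = R = 29.6 Ω
  L: Z = jωL = j·314.2·0.00394 = 0 + j1.238 Ω
Step 3 — Series combination: Z_total = R + L = 29.6 + j1.238 Ω = 29.63∠2.4° Ω.
Step 4 — Source phasor: V = 240∠-145.6° V = -198 - j135.6 V.
Step 5 — Ohm's law: I = V / Z_total = (-198 - j135.6) / (29.6 + j1.238) = -6.87 - j4.294 A.
Step 6 — Convert to polar: |I| = 8.101 A, ∠I = -148.0°.

I = 8.101∠-148.0° A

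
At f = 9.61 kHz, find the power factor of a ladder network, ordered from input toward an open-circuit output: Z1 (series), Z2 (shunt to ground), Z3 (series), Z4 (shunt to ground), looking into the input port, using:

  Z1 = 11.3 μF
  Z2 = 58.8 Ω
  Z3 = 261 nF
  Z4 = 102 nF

Step 1 — Angular frequency: ω = 2π·f = 2π·9610 = 6.038e+04 rad/s.
Step 2 — Component impedances:
  Z1: Z = 1/(jωC) = -j/(ω·C) = 0 - j1.466 Ω
  Z2: Z = R = 58.8 Ω
  Z3: Z = 1/(jωC) = -j/(ω·C) = 0 - j63.45 Ω
  Z4: Z = 1/(jωC) = -j/(ω·C) = 0 - j162.4 Ω
Step 3 — Ladder network (open output): work backward from the far end, alternating series and parallel combinations. Z_in = 55.07 - j15.8 Ω = 57.29∠-16.0° Ω.
Step 4 — Power factor: PF = cos(φ) = Re(Z)/|Z| = 55.07/57.29 = 0.9612.
Step 5 — Type: Im(Z) = -15.8 ⇒ leading (phase φ = -16.0°).

PF = 0.9612 (leading, φ = -16.0°)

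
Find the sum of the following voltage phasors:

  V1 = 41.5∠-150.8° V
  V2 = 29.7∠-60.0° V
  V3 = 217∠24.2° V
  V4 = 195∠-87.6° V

Step 1 — Convert each phasor to rectangular form:
  V1 = 41.5·(cos(-150.8°) + j·sin(-150.8°)) = -36.23 - j20.25 V
  V2 = 29.7·(cos(-60.0°) + j·sin(-60.0°)) = 14.85 - j25.72 V
  V3 = 217·(cos(24.2°) + j·sin(24.2°)) = 197.9 + j88.95 V
  V4 = 195·(cos(-87.6°) + j·sin(-87.6°)) = 8.166 - j194.8 V
Step 2 — Sum components: V_total = 184.7 - j151.8 V.
Step 3 — Convert to polar: |V_total| = 239.1 V, ∠V_total = -39.4°.

V_total = 239.1∠-39.4° V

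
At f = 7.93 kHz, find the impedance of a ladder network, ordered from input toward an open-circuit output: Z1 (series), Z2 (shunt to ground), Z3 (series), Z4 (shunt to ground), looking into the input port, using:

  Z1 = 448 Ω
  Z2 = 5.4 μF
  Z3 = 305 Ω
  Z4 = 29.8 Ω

Step 1 — Angular frequency: ω = 2π·f = 2π·7930 = 4.983e+04 rad/s.
Step 2 — Component impedances:
  Z1: Z = R = 448 Ω
  Z2: Z = 1/(jωC) = -j/(ω·C) = 0 - j3.717 Ω
  Z3: Z = R = 305 Ω
  Z4: Z = R = 29.8 Ω
Step 3 — Ladder network (open output): work backward from the far end, alternating series and parallel combinations. Z_in = 448 - j3.716 Ω = 448.1∠-0.5° Ω.

Z = 448 - j3.716 Ω = 448.1∠-0.5° Ω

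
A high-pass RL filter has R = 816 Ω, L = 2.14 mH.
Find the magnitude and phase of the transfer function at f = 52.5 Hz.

Step 1 — Angular frequency: ω = 2π·52.5 = 329.9 rad/s.
Step 2 — Transfer function: H(jω) = jωL/(R + jωL).
Step 3 — Numerator jωL = j·0.7059; denominator R + jωL = 816 + j0.7059.
Step 4 — H = 7.484e-07 + j0.0008651.
Step 5 — Magnitude: |H| = 0.0008651 (-61.3 dB); phase: φ = 90.0°.

|H| = 0.0008651 (-61.3 dB), φ = 90.0°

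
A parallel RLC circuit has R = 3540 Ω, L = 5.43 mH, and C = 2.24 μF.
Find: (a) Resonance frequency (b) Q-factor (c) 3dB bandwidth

Step 1 — Resonance: ω₀ = 1/√(LC) = 1/√(0.00543·2.24e-06) = 9067 rad/s.
Step 2 — f₀ = ω₀/(2π) = 1443 Hz.
Step 3 — Parallel Q: Q = R/(ω₀L) = 3540/(9067·0.00543) = 71.9.
Step 4 — Bandwidth: Δω = ω₀/Q = 126.1 rad/s; BW = Δω/(2π) = 20.07 Hz.

(a) f₀ = 1443 Hz  (b) Q = 71.9  (c) BW = 20.07 Hz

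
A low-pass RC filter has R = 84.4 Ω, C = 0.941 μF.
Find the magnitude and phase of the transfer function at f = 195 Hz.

Step 1 — Angular frequency: ω = 2π·195 = 1225 rad/s.
Step 2 — Transfer function: H(jω) = 1/(1 + jωRC).
Step 3 — Denominator: 1 + jωRC = 1 + j·1225·84.4·9.41e-07 = 1 + j0.09731.
Step 4 — H = 0.9906 - j0.09639.
Step 5 — Magnitude: |H| = 0.9953 (-0.0 dB); phase: φ = -5.6°.

|H| = 0.9953 (-0.0 dB), φ = -5.6°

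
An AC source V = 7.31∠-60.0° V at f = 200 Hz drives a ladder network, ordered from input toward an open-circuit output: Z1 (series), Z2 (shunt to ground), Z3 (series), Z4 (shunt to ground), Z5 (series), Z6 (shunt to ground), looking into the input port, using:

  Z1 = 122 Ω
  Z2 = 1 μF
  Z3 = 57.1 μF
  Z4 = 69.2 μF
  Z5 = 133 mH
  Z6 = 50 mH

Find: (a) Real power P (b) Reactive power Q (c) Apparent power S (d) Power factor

Step 1 — Angular frequency: ω = 2π·f = 2π·200 = 1257 rad/s.
Step 2 — Component impedances:
  Z1: Z = R = 122 Ω
  Z2: Z = 1/(jωC) = -j/(ω·C) = 0 - j795.8 Ω
  Z3: Z = 1/(jωC) = -j/(ω·C) = 0 - j13.94 Ω
  Z4: Z = 1/(jωC) = -j/(ω·C) = 0 - j11.5 Ω
  Z5: Z = jωL = j·1257·0.133 = 0 + j167.1 Ω
  Z6: Z = jωL = j·1257·0.05 = 0 + j62.83 Ω
Step 3 — Ladder network (open output): work backward from the far end, alternating series and parallel combinations. Z_in = 122 - j25.22 Ω = 124.6∠-11.7° Ω.
Step 4 — Source phasor: V = 7.31∠-60.0° V = 3.655 - j6.331 V.
Step 5 — Current: I = V / Z = 0.03902 - j0.04383 A = 0.05868∠-48.3° A.
Step 6 — Complex power: S = V·I* = 0.4201 - j0.08682 VA.
Step 7 — Real power: P = Re(S) = 0.4201 W.
Step 8 — Reactive power: Q = Im(S) = -0.08682 VAR.
Step 9 — Apparent power: |S| = 0.4289 VA.
Step 10 — Power factor: PF = P/|S| = 0.9793 (leading).

(a) P = 0.4201 W  (b) Q = -0.08682 VAR  (c) S = 0.4289 VA  (d) PF = 0.9793 (leading)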